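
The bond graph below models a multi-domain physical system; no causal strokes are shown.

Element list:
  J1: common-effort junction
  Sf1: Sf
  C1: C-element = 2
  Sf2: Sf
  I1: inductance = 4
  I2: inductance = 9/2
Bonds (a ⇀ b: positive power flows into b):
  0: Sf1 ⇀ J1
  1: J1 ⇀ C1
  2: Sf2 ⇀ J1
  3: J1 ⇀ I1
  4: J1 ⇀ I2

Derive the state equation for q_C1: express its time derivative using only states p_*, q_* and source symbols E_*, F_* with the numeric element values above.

dq_C1/dt = F_Sf1 + F_Sf2 - p_I1/4 - 2*p_I2/9

bond 0 stroke→Sf1  (Sf1 (Sf) sets flow on bond)
bond 2 stroke→Sf2  (Sf2 fixes flow; stroke at Sf2)
bond 1 stroke→J1  (prefer integral on C1)
bond 3 stroke→I1  (J1 effort already set via bond 1)
bond 4 stroke→I2  (common-e at J1 fixed by 1)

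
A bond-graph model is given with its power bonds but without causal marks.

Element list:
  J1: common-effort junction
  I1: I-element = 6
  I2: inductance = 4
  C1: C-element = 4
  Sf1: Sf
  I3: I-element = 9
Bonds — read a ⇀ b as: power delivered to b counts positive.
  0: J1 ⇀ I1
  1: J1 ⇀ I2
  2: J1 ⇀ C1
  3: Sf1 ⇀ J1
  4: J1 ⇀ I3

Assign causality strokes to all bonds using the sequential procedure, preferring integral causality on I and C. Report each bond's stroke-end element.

bond 3 stroke→Sf1  (Sf1 (Sf) sets flow on bond)
bond 0 stroke→I1  (I1 outputs flow p/I1)
bond 1 stroke→I2  (I2 outputs flow p/I2)
bond 2 stroke→J1  (C1 integral (e out))
bond 4 stroke→I3  (common-e at J1 fixed by 2)

bond 0 stroke at I1
bond 1 stroke at I2
bond 2 stroke at J1
bond 3 stroke at Sf1
bond 4 stroke at I3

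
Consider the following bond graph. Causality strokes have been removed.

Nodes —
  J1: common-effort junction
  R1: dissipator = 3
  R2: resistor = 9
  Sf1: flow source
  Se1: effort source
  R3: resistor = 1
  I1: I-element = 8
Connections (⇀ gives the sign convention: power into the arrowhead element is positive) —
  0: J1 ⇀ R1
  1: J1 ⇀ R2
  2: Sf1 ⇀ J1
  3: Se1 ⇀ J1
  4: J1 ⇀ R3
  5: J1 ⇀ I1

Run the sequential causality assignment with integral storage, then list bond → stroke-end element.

bond 0 |R1
bond 1 |R2
bond 2 |Sf1
bond 3 |J1
bond 4 |R3
bond 5 |I1

β2 |Sf1  (Sf1: flow source, stroke at near end)
β3 |J1  (Se1 (Se) sets effort on bond)
β0 |R1  (J1: bond 3 brought effort, rest push out)
β1 |R2  (J1: bond 3 brought effort, rest push out)
β4 |R3  (common-e at J1 fixed by 3)
β5 |I1  (common-e at J1 fixed by 3)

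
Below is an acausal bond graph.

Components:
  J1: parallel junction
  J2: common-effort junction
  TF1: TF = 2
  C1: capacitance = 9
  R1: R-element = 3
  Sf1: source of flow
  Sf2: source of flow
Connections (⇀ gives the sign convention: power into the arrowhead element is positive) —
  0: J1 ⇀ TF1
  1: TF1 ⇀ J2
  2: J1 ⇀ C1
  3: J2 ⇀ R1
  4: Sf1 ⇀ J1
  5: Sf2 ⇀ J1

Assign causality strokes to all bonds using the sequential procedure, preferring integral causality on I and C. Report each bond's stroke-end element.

#4 stroke at Sf1  (Sf1 (Sf) sets flow on bond)
#5 stroke at Sf2  (Sf2 (Sf) sets flow on bond)
#2 stroke at J1  (C1 integral (e out))
#0 stroke at TF1  (0-jn J1 has e-setter on 2)
#1 stroke at J2  (TF TF1: opposite of bond 0)
#3 stroke at R1  (0-jn J2 has e-setter on 1)

β0 stroke at TF1
β1 stroke at J2
β2 stroke at J1
β3 stroke at R1
β4 stroke at Sf1
β5 stroke at Sf2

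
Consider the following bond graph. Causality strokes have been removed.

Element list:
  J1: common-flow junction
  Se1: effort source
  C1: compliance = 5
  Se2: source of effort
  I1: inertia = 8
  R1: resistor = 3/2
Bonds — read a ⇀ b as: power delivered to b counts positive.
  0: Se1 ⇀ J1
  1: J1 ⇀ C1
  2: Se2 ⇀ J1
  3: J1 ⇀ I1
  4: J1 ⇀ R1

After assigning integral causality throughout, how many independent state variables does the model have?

b0 |J1  (source Se1 imposes e)
b2 |J1  (Se2 (Se) sets effort on bond)
b1 |J1  (C1 outputs effort q/C1)
b3 |I1  (I1 integral (f out))
b4 |J1  (J1 flow already set via bond 3)

2  (C1, I1 all integral)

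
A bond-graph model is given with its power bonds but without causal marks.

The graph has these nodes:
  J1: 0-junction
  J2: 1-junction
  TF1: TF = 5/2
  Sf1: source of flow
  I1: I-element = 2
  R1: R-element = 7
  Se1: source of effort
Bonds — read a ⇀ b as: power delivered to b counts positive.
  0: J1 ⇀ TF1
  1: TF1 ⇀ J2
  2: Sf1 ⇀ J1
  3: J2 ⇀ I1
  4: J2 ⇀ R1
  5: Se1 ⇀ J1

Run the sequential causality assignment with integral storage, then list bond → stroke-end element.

#2 →Sf1  (Sf1: flow source, stroke at near end)
#5 →J1  (source Se1 imposes e)
#0 →TF1  (common-e at J1 fixed by 5)
#1 →J2  (TF1: transformer flips bond 0)
#3 →I1  (I1 outputs flow p/I1)
#4 →J2  (J2 flow already set via bond 3)

bond 0 |TF1
bond 1 |J2
bond 2 |Sf1
bond 3 |I1
bond 4 |J2
bond 5 |J1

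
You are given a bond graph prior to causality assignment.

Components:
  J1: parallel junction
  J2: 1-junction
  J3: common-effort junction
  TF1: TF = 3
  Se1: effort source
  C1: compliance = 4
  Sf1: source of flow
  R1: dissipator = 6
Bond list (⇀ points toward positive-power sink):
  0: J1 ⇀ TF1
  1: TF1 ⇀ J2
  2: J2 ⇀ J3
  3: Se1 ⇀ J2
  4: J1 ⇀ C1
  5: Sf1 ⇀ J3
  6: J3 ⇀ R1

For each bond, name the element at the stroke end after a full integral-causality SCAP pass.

bond 3 →J2  (Se1 (Se) sets effort on bond)
bond 5 →Sf1  (Sf1 fixes flow; stroke at Sf1)
bond 4 →J1  (C1: C, integral causality)
bond 0 →TF1  (J1 effort already set via bond 4)
bond 1 →J2  (TF TF1: opposite of bond 0)
bond 2 →J3  (J2 needs exactly one f-in)
bond 6 →R1  (0-jn J3 has e-setter on 2)

bond 0 |TF1
bond 1 |J2
bond 2 |J3
bond 3 |J2
bond 4 |J1
bond 5 |Sf1
bond 6 |R1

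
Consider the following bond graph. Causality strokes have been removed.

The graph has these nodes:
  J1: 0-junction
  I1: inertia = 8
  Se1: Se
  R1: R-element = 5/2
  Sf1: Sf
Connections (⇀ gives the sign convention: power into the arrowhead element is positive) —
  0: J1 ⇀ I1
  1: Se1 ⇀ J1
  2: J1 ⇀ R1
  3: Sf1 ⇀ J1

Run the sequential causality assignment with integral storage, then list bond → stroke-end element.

β0 stroke→I1
β1 stroke→J1
β2 stroke→R1
β3 stroke→Sf1

β1 →J1  (Se1: effort source, stroke at far end)
β3 →Sf1  (Sf1 fixes flow; stroke at Sf1)
β0 →I1  (J1 effort already set via bond 1)
β2 →R1  (0-jn J1 has e-setter on 1)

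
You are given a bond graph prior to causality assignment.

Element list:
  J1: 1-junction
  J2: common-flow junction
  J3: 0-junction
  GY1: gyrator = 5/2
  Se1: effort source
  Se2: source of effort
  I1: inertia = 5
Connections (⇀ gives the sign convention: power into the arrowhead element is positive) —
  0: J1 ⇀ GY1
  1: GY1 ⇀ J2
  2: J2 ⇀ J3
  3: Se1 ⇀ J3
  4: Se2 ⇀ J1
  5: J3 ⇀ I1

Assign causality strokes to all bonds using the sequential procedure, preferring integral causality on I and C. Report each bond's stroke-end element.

β3 stroke at J3  (Se1 (Se) sets effort on bond)
β4 stroke at J1  (source Se2 imposes e)
β0 stroke at GY1  (closing 1-jn rule on J1)
β2 stroke at J2  (0-jn J3 has e-setter on 3)
β5 stroke at I1  (J3 effort already set via bond 3)
β1 stroke at GY1  (GY GY1: same side as bond 0)

#0 stroke→GY1
#1 stroke→GY1
#2 stroke→J2
#3 stroke→J3
#4 stroke→J1
#5 stroke→I1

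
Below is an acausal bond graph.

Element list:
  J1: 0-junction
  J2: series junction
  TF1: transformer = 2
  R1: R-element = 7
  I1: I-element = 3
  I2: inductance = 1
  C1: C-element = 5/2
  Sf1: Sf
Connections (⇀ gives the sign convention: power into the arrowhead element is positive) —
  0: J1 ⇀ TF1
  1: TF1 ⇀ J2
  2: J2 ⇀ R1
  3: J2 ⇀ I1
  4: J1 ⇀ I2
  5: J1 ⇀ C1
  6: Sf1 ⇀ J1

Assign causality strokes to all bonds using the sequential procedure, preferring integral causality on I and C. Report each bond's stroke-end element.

bond 0 →TF1
bond 1 →J2
bond 2 →J2
bond 3 →I1
bond 4 →I2
bond 5 →J1
bond 6 →Sf1

bond 6 stroke at Sf1  (Sf1 fixes flow; stroke at Sf1)
bond 3 stroke at I1  (I1: I, integral causality)
bond 1 stroke at J2  (1-jn J2 has f-setter on 3)
bond 2 stroke at J2  (J2 flow already set via bond 3)
bond 0 stroke at TF1  (TF1 one-in-one-out from 1)
bond 4 stroke at I2  (I2 outputs flow p/I2)
bond 5 stroke at J1  (closing 0-jn rule on J1)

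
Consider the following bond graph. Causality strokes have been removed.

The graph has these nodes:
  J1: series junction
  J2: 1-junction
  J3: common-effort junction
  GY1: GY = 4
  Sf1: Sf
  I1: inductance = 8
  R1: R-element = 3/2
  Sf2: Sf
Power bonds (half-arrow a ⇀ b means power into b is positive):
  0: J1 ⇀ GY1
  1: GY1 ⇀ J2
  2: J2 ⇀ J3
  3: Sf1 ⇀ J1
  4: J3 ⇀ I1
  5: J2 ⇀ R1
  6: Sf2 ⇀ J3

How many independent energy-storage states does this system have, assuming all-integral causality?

#3 stroke at Sf1  (source Sf1 imposes f)
#6 stroke at Sf2  (source Sf2 imposes f)
#0 stroke at J1  (J1: bond 3 brought flow, rest push out)
#1 stroke at J2  (GY1: gyrator matches bond 0)
#4 stroke at I1  (I1 integral (f out))
#2 stroke at J3  (J3 needs exactly one e-in)
#5 stroke at J2  (J2 flow already set via bond 2)

1  (I1 all integral)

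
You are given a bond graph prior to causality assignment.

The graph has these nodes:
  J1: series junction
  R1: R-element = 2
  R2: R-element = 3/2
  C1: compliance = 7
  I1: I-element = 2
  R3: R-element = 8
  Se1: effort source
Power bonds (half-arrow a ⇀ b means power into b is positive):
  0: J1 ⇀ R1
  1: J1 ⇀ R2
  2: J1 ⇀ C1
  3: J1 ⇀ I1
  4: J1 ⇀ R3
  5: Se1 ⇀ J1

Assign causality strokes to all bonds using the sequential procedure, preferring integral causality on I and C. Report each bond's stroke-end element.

#5 →J1  (source Se1 imposes e)
#2 →J1  (C1 integral (e out))
#3 →I1  (I1 integral (f out))
#0 →J1  (J1 flow already set via bond 3)
#1 →J1  (J1: bond 3 brought flow, rest push out)
#4 →J1  (common-f at J1 fixed by 3)

β0 stroke→J1
β1 stroke→J1
β2 stroke→J1
β3 stroke→I1
β4 stroke→J1
β5 stroke→J1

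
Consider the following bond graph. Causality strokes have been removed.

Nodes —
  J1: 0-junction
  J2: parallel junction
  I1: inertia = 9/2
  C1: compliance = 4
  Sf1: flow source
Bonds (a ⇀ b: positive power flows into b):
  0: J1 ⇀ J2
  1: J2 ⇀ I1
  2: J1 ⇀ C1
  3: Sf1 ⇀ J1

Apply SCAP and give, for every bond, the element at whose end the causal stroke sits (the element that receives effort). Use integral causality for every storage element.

b0 stroke→J2
b1 stroke→I1
b2 stroke→J1
b3 stroke→Sf1

bond 3 →Sf1  (Sf1 (Sf) sets flow on bond)
bond 1 →I1  (prefer integral on I1)
bond 0 →J2  (J2 needs exactly one e-in)
bond 2 →J1  (closing 0-jn rule on J1)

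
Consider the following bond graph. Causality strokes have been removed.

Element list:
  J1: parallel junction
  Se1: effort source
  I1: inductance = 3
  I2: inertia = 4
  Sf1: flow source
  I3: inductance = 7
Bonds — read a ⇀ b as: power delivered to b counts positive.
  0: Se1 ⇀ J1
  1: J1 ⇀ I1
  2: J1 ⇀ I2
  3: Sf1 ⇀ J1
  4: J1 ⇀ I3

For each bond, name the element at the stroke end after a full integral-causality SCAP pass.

b0 stroke→J1  (Se1 fixes effort; stroke away)
b3 stroke→Sf1  (source Sf1 imposes f)
b1 stroke→I1  (J1: bond 0 brought effort, rest push out)
b2 stroke→I2  (J1: bond 0 brought effort, rest push out)
b4 stroke→I3  (J1: bond 0 brought effort, rest push out)

bond 0 |J1
bond 1 |I1
bond 2 |I2
bond 3 |Sf1
bond 4 |I3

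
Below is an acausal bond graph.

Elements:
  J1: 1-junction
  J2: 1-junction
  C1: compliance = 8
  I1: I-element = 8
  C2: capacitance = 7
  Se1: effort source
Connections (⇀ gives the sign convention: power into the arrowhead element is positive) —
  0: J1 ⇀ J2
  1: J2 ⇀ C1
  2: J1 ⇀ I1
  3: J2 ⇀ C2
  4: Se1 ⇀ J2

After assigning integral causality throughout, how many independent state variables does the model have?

b4 stroke at J2  (source Se1 imposes e)
b1 stroke at J2  (C1: C, integral causality)
b2 stroke at I1  (I1 outputs flow p/I1)
b0 stroke at J1  (J1 flow already set via bond 2)
b3 stroke at J2  (J2 flow already set via bond 0)

3  (C1, C2, I1 all integral)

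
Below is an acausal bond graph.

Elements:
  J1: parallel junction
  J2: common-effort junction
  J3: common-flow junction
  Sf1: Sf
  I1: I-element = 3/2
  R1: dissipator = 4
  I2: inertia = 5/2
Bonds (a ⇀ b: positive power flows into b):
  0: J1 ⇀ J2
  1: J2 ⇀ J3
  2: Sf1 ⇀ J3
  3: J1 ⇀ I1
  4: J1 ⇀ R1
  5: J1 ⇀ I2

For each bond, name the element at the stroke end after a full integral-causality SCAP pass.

β2 stroke→Sf1  (source Sf1 imposes f)
β1 stroke→J3  (1-jn J3 has f-setter on 2)
β0 stroke→J2  (J2: last free bond brings effort in)
β3 stroke→I1  (I1 outputs flow p/I1)
β5 stroke→I2  (I2: I, integral causality)
β4 stroke→J1  (J1: last free bond brings effort in)

β0 →J2
β1 →J3
β2 →Sf1
β3 →I1
β4 →J1
β5 →I2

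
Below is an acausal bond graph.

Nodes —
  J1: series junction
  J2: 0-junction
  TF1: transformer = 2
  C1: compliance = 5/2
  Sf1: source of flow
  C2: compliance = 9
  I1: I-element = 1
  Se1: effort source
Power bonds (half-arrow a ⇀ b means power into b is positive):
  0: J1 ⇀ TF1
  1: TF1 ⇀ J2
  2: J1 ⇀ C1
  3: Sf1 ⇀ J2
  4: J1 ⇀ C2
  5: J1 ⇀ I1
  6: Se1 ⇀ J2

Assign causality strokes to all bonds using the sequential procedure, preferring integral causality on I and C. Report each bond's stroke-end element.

b3 →Sf1  (source Sf1 imposes f)
b6 →J2  (Se1 fixes effort; stroke away)
b1 →TF1  (0-jn J2 has e-setter on 6)
b0 →J1  (TF1 one-in-one-out from 1)
b2 →J1  (prefer integral on C1)
b4 →J1  (C2 integral (e out))
b5 →I1  (only one flow-in slot at J1)

#0 |J1
#1 |TF1
#2 |J1
#3 |Sf1
#4 |J1
#5 |I1
#6 |J2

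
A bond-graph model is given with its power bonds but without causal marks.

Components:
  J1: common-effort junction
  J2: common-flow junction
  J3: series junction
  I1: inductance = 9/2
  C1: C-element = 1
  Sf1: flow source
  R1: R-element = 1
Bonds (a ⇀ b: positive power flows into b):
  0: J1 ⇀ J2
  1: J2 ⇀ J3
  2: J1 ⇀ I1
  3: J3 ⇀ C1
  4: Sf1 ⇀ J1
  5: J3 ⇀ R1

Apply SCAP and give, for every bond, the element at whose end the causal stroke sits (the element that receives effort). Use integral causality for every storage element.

#4 →Sf1  (Sf1 fixes flow; stroke at Sf1)
#2 →I1  (prefer integral on I1)
#0 →J1  (J1: last free bond brings effort in)
#1 →J2  (1-jn J2 has f-setter on 0)
#3 →J3  (J3: bond 1 brought flow, rest push out)
#5 →J3  (common-f at J3 fixed by 1)

#0 stroke at J1
#1 stroke at J2
#2 stroke at I1
#3 stroke at J3
#4 stroke at Sf1
#5 stroke at J3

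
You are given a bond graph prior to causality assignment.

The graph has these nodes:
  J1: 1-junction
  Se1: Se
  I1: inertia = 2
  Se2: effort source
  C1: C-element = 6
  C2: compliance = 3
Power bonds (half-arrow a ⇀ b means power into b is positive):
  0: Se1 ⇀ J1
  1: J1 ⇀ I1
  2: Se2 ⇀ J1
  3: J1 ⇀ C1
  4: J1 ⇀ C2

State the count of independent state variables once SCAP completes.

3  (C1, C2, I1 all integral)

β0 stroke→J1  (Se1 (Se) sets effort on bond)
β2 stroke→J1  (Se2 fixes effort; stroke away)
β1 stroke→I1  (I1: I, integral causality)
β3 stroke→J1  (J1 flow already set via bond 1)
β4 stroke→J1  (J1 flow already set via bond 1)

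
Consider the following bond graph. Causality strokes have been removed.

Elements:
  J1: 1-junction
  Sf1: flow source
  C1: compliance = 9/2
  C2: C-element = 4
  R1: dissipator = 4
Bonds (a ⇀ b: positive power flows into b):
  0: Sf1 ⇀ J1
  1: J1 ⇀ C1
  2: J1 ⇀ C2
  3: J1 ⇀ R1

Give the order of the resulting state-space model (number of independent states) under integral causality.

2  (C1, C2 all integral)

bond 0 |Sf1  (Sf1: flow source, stroke at near end)
bond 1 |J1  (J1: bond 0 brought flow, rest push out)
bond 2 |J1  (1-jn J1 has f-setter on 0)
bond 3 |J1  (1-jn J1 has f-setter on 0)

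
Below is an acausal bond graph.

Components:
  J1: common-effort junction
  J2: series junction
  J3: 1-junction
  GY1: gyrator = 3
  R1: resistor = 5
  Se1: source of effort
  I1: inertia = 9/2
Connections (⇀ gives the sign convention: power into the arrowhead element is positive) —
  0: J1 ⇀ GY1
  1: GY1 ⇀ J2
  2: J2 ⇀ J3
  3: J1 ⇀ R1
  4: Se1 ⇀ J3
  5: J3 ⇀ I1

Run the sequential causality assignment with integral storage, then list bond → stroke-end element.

β0 stroke→J1
β1 stroke→J2
β2 stroke→J3
β3 stroke→R1
β4 stroke→J3
β5 stroke→I1

b4 |J3  (Se1 fixes effort; stroke away)
b5 |I1  (I1 integral (f out))
b2 |J3  (J3 flow already set via bond 5)
b1 |J2  (1-jn J2 has f-setter on 2)
b0 |J1  (GY GY1: same side as bond 1)
b3 |R1  (common-e at J1 fixed by 0)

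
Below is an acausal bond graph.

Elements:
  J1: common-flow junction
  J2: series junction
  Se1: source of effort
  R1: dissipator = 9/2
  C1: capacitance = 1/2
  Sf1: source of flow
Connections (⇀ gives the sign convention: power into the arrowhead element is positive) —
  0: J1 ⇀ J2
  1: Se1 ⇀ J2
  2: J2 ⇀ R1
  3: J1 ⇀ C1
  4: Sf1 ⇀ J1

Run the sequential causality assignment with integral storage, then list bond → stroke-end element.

β0 →J1
β1 →J2
β2 →J2
β3 →J1
β4 →Sf1

#1 |J2  (Se1 fixes effort; stroke away)
#4 |Sf1  (Sf1 fixes flow; stroke at Sf1)
#0 |J1  (J1 flow already set via bond 4)
#3 |J1  (common-f at J1 fixed by 4)
#2 |J2  (1-jn J2 has f-setter on 0)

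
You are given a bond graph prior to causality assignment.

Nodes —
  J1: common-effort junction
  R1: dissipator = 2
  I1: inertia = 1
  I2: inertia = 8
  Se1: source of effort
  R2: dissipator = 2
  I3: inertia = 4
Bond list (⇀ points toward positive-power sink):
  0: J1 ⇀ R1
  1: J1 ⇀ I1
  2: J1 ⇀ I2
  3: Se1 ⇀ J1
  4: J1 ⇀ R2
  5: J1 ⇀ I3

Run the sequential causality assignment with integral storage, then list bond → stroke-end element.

β3 stroke at J1  (Se1 (Se) sets effort on bond)
β0 stroke at R1  (J1 effort already set via bond 3)
β1 stroke at I1  (J1: bond 3 brought effort, rest push out)
β2 stroke at I2  (J1 effort already set via bond 3)
β4 stroke at R2  (J1 effort already set via bond 3)
β5 stroke at I3  (J1 effort already set via bond 3)

bond 0 |R1
bond 1 |I1
bond 2 |I2
bond 3 |J1
bond 4 |R2
bond 5 |I3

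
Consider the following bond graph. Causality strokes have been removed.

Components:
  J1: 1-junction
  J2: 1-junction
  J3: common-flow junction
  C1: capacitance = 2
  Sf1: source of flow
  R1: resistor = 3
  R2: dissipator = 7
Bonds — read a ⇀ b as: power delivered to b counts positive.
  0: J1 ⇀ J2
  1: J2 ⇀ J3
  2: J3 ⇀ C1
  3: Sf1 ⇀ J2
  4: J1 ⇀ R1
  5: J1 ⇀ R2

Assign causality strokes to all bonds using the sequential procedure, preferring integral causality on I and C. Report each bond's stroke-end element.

bond 3 →Sf1  (Sf1 (Sf) sets flow on bond)
bond 0 →J2  (1-jn J2 has f-setter on 3)
bond 1 →J2  (common-f at J2 fixed by 3)
bond 2 →J3  (common-f at J3 fixed by 1)
bond 4 →J1  (1-jn J1 has f-setter on 0)
bond 5 →J1  (J1 flow already set via bond 0)

bond 0 |J2
bond 1 |J2
bond 2 |J3
bond 3 |Sf1
bond 4 |J1
bond 5 |J1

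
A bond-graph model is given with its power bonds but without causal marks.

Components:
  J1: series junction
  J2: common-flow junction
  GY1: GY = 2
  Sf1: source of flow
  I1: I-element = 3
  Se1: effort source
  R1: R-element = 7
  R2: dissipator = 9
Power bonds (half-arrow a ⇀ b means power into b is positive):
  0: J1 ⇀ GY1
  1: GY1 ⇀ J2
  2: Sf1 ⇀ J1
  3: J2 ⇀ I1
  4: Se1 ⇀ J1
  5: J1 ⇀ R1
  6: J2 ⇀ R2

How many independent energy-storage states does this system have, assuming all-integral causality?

bond 2 |Sf1  (Sf1: flow source, stroke at near end)
bond 4 |J1  (Se1 (Se) sets effort on bond)
bond 0 |J1  (1-jn J1 has f-setter on 2)
bond 5 |J1  (common-f at J1 fixed by 2)
bond 1 |J2  (GY1 both-in/both-out from 0)
bond 3 |I1  (I1 integral (f out))
bond 6 |J2  (1-jn J2 has f-setter on 3)

1  (I1 all integral)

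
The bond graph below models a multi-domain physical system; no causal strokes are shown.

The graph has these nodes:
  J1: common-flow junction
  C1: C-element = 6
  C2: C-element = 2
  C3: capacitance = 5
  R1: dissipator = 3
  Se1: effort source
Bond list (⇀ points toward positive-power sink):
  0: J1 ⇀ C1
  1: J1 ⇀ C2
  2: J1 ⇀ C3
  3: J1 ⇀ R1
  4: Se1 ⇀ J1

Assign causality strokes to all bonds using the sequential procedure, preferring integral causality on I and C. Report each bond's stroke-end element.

β4 |J1  (Se1 fixes effort; stroke away)
β0 |J1  (C1 outputs effort q/C1)
β1 |J1  (C2 outputs effort q/C2)
β2 |J1  (C3 outputs effort q/C3)
β3 |R1  (only one flow-in slot at J1)

β0 |J1
β1 |J1
β2 |J1
β3 |R1
β4 |J1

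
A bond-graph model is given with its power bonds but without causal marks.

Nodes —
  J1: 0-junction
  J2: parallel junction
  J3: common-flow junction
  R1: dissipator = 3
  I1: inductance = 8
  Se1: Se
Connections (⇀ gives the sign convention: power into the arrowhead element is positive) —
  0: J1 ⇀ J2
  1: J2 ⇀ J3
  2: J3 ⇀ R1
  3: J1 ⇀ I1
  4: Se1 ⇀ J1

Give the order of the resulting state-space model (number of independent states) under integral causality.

b4 |J1  (Se1 fixes effort; stroke away)
b0 |J2  (common-e at J1 fixed by 4)
b3 |I1  (J1: bond 4 brought effort, rest push out)
b1 |J3  (common-e at J2 fixed by 0)
b2 |R1  (J3: last free bond brings flow in)

1  (I1 all integral)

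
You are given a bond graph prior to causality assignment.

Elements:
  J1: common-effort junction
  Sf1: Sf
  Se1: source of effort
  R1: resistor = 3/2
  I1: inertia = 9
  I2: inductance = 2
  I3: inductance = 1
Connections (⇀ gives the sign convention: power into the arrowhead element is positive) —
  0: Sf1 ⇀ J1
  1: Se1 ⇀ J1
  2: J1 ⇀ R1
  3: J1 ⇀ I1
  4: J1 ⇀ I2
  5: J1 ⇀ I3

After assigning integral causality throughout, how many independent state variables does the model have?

bond 0 |Sf1  (source Sf1 imposes f)
bond 1 |J1  (Se1 (Se) sets effort on bond)
bond 2 |R1  (common-e at J1 fixed by 1)
bond 3 |I1  (0-jn J1 has e-setter on 1)
bond 4 |I2  (common-e at J1 fixed by 1)
bond 5 |I3  (common-e at J1 fixed by 1)

3  (I1, I2, I3 all integral)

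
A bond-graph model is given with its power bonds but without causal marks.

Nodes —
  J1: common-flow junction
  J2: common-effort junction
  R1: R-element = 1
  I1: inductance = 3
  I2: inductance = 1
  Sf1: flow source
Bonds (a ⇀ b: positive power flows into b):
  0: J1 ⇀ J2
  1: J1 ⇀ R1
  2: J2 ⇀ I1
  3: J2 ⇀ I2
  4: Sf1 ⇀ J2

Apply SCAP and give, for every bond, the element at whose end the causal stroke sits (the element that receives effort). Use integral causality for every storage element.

bond 4 stroke at Sf1  (source Sf1 imposes f)
bond 2 stroke at I1  (I1 integral (f out))
bond 3 stroke at I2  (I2 outputs flow p/I2)
bond 0 stroke at J2  (J2 needs exactly one e-in)
bond 1 stroke at J1  (J1: bond 0 brought flow, rest push out)

b0 stroke at J2
b1 stroke at J1
b2 stroke at I1
b3 stroke at I2
b4 stroke at Sf1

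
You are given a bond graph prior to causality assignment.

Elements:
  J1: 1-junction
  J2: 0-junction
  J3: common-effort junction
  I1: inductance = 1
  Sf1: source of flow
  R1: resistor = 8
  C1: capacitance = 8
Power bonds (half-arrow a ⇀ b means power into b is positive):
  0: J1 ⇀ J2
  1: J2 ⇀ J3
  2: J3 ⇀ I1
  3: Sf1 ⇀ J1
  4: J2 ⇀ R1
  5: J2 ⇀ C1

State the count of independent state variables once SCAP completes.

2  (C1, I1 all integral)

#3 →Sf1  (Sf1 (Sf) sets flow on bond)
#0 →J1  (J1: bond 3 brought flow, rest push out)
#2 →I1  (I1 outputs flow p/I1)
#1 →J3  (closing 0-jn rule on J3)
#5 →J2  (C1 outputs effort q/C1)
#4 →R1  (0-jn J2 has e-setter on 5)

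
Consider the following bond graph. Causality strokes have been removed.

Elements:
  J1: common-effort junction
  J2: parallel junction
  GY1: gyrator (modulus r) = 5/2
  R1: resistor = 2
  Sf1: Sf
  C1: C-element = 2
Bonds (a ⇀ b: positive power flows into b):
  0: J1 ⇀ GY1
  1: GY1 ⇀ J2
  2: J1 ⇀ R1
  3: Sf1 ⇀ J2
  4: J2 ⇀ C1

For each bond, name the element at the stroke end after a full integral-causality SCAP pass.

bond 3 →Sf1  (source Sf1 imposes f)
bond 4 →J2  (C1 outputs effort q/C1)
bond 1 →GY1  (common-e at J2 fixed by 4)
bond 0 →GY1  (through GY1, causality inverts; strokes same side of GY1)
bond 2 →J1  (J1 needs exactly one e-in)

b0 →GY1
b1 →GY1
b2 →J1
b3 →Sf1
b4 →J2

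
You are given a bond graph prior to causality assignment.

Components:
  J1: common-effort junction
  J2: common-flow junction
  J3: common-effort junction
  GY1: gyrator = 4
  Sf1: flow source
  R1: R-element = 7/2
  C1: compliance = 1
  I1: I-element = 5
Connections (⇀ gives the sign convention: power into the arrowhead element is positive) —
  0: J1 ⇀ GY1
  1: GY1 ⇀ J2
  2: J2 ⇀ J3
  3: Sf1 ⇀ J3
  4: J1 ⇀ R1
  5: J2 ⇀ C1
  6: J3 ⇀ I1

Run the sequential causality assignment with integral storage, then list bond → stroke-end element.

β3 →Sf1  (Sf1 (Sf) sets flow on bond)
β5 →J2  (C1 outputs effort q/C1)
β6 →I1  (I1 integral (f out))
β2 →J3  (J3: last free bond brings effort in)
β1 →J2  (1-jn J2 has f-setter on 2)
β0 →J1  (through GY1, causality inverts; strokes same side of GY1)
β4 →R1  (common-e at J1 fixed by 0)

bond 0 →J1
bond 1 →J2
bond 2 →J3
bond 3 →Sf1
bond 4 →R1
bond 5 →J2
bond 6 →I1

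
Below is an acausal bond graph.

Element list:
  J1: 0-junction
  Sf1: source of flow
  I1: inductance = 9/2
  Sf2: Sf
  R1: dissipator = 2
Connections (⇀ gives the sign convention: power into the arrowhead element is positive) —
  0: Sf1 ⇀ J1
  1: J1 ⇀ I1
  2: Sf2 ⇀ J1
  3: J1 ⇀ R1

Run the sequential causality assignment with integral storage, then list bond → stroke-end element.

bond 0 |Sf1  (source Sf1 imposes f)
bond 2 |Sf2  (Sf2 fixes flow; stroke at Sf2)
bond 1 |I1  (I1 outputs flow p/I1)
bond 3 |J1  (J1: last free bond brings effort in)

β0 →Sf1
β1 →I1
β2 →Sf2
β3 →J1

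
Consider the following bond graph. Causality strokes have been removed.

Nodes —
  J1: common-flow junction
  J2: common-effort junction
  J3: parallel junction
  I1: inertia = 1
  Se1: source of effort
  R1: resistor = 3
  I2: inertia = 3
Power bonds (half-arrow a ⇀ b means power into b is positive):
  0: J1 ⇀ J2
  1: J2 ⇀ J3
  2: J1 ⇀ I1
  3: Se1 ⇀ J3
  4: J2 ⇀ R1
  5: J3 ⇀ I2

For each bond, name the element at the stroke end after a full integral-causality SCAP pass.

bond 3 stroke at J3  (Se1 (Se) sets effort on bond)
bond 1 stroke at J2  (J3 effort already set via bond 3)
bond 5 stroke at I2  (common-e at J3 fixed by 3)
bond 0 stroke at J1  (J2 effort already set via bond 1)
bond 4 stroke at R1  (J2 effort already set via bond 1)
bond 2 stroke at I1  (closing 1-jn rule on J1)

β0 stroke→J1
β1 stroke→J2
β2 stroke→I1
β3 stroke→J3
β4 stroke→R1
β5 stroke→I2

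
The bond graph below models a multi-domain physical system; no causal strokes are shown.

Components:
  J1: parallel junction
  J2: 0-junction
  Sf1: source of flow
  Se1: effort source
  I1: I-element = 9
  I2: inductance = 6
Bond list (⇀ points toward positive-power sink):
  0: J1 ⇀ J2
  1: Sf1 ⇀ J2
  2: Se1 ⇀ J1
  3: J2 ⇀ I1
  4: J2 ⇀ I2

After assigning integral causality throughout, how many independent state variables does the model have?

2  (I1, I2 all integral)

bond 1 stroke→Sf1  (Sf1 (Sf) sets flow on bond)
bond 2 stroke→J1  (Se1: effort source, stroke at far end)
bond 0 stroke→J2  (common-e at J1 fixed by 2)
bond 3 stroke→I1  (0-jn J2 has e-setter on 0)
bond 4 stroke→I2  (common-e at J2 fixed by 0)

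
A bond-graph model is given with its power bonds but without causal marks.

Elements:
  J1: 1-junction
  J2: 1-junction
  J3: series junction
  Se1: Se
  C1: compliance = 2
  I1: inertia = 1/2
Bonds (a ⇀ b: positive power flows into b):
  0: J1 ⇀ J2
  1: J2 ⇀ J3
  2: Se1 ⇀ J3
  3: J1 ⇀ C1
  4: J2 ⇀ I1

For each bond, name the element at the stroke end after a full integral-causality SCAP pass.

#2 →J3  (Se1: effort source, stroke at far end)
#1 →J2  (J3: last free bond brings flow in)
#3 →J1  (C1: C, integral causality)
#0 →J2  (only one flow-in slot at J1)
#4 →I1  (J2 needs exactly one f-in)

bond 0 →J2
bond 1 →J2
bond 2 →J3
bond 3 →J1
bond 4 →I1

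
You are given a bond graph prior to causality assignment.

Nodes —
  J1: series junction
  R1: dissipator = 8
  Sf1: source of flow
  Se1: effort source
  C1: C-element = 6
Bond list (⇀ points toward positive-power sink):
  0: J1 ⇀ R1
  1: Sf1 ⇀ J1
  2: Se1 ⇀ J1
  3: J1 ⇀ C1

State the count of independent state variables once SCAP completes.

bond 1 stroke at Sf1  (Sf1 (Sf) sets flow on bond)
bond 2 stroke at J1  (Se1 fixes effort; stroke away)
bond 0 stroke at J1  (J1: bond 1 brought flow, rest push out)
bond 3 stroke at J1  (1-jn J1 has f-setter on 1)

1  (C1 all integral)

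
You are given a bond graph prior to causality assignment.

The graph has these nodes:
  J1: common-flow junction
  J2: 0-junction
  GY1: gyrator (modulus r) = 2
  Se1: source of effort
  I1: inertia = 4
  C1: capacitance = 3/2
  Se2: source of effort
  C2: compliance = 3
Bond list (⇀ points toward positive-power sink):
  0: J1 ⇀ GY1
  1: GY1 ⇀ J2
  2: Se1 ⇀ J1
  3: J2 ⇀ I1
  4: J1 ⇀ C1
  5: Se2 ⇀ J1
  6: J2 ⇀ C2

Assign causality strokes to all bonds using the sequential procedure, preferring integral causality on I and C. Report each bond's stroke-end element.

b0 stroke→GY1
b1 stroke→GY1
b2 stroke→J1
b3 stroke→I1
b4 stroke→J1
b5 stroke→J1
b6 stroke→J2

β2 |J1  (source Se1 imposes e)
β5 |J1  (Se2 fixes effort; stroke away)
β3 |I1  (prefer integral on I1)
β4 |J1  (prefer integral on C1)
β0 |GY1  (J1 needs exactly one f-in)
β1 |GY1  (GY1 both-in/both-out from 0)
β6 |J2  (only one effort-in slot at J2)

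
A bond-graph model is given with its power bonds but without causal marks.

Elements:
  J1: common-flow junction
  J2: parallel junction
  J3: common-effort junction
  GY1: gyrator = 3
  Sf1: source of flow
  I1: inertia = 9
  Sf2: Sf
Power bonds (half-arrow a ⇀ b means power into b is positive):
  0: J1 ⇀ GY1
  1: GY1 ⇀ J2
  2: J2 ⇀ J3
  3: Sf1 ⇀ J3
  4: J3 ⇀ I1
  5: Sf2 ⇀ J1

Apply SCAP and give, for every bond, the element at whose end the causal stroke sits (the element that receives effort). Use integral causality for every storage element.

bond 3 |Sf1  (Sf1 (Sf) sets flow on bond)
bond 5 |Sf2  (Sf2: flow source, stroke at near end)
bond 0 |J1  (J1: bond 5 brought flow, rest push out)
bond 1 |J2  (GY GY1: same side as bond 0)
bond 2 |J3  (J2 effort already set via bond 1)
bond 4 |I1  (J3 effort already set via bond 2)

b0 →J1
b1 →J2
b2 →J3
b3 →Sf1
b4 →I1
b5 →Sf2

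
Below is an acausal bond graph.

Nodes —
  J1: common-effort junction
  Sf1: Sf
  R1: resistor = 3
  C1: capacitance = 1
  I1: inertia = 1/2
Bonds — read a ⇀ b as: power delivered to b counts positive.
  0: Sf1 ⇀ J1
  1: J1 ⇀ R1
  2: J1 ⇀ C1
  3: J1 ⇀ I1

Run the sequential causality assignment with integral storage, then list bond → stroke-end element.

b0 stroke at Sf1
b1 stroke at R1
b2 stroke at J1
b3 stroke at I1

#0 |Sf1  (Sf1 (Sf) sets flow on bond)
#2 |J1  (C1 outputs effort q/C1)
#1 |R1  (J1: bond 2 brought effort, rest push out)
#3 |I1  (J1 effort already set via bond 2)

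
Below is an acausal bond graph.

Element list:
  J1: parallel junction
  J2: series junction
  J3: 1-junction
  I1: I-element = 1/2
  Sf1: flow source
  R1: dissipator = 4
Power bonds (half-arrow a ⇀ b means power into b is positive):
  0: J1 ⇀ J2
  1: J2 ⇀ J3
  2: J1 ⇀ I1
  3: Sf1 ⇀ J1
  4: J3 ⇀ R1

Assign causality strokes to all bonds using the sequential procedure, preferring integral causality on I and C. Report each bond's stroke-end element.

bond 0 stroke→J1
bond 1 stroke→J2
bond 2 stroke→I1
bond 3 stroke→Sf1
bond 4 stroke→J3

#3 stroke→Sf1  (source Sf1 imposes f)
#2 stroke→I1  (I1 outputs flow p/I1)
#0 stroke→J1  (closing 0-jn rule on J1)
#1 stroke→J2  (common-f at J2 fixed by 0)
#4 stroke→J3  (J3: bond 1 brought flow, rest push out)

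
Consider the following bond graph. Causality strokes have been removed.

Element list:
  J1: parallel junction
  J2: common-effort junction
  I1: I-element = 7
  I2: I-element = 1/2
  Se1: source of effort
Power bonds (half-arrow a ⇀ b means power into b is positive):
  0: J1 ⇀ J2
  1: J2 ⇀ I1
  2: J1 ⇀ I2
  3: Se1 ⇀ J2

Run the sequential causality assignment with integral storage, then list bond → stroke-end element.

bond 0 |J1
bond 1 |I1
bond 2 |I2
bond 3 |J2

#3 |J2  (source Se1 imposes e)
#0 |J1  (J2 effort already set via bond 3)
#1 |I1  (J2: bond 3 brought effort, rest push out)
#2 |I2  (common-e at J1 fixed by 0)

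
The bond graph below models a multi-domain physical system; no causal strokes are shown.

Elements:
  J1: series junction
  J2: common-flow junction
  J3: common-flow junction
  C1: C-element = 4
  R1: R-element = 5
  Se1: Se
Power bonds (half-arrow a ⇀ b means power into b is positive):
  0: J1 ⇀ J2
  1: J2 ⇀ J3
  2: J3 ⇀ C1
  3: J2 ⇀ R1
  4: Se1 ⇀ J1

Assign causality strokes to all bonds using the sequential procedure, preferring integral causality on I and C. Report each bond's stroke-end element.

#4 |J1  (Se1 (Se) sets effort on bond)
#0 |J2  (only one flow-in slot at J1)
#2 |J3  (C1 integral (e out))
#1 |J2  (closing 1-jn rule on J3)
#3 |R1  (closing 1-jn rule on J2)

bond 0 stroke→J2
bond 1 stroke→J2
bond 2 stroke→J3
bond 3 stroke→R1
bond 4 stroke→J1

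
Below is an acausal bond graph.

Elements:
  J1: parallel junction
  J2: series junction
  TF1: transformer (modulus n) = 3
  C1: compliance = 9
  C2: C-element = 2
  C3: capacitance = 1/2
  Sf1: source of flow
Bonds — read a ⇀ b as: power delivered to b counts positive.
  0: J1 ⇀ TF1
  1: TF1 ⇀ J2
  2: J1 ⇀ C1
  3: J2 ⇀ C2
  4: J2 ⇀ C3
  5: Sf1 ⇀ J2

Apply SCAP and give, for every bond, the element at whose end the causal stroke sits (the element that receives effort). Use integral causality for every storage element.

b5 →Sf1  (Sf1 (Sf) sets flow on bond)
b1 →J2  (J2: bond 5 brought flow, rest push out)
b3 →J2  (common-f at J2 fixed by 5)
b4 →J2  (common-f at J2 fixed by 5)
b0 →TF1  (TF TF1: opposite of bond 1)
b2 →J1  (J1 needs exactly one e-in)

#0 stroke at TF1
#1 stroke at J2
#2 stroke at J1
#3 stroke at J2
#4 stroke at J2
#5 stroke at Sf1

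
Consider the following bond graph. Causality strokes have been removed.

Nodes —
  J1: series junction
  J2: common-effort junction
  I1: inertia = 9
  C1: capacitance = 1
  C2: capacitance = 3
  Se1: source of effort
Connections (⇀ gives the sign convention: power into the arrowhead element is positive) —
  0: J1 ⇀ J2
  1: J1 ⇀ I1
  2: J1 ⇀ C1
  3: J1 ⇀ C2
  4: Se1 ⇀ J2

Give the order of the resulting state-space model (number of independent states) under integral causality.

3  (C1, C2, I1 all integral)

#4 →J2  (Se1 fixes effort; stroke away)
#0 →J1  (J2 effort already set via bond 4)
#1 →I1  (I1: I, integral causality)
#2 →J1  (J1: bond 1 brought flow, rest push out)
#3 →J1  (J1: bond 1 brought flow, rest push out)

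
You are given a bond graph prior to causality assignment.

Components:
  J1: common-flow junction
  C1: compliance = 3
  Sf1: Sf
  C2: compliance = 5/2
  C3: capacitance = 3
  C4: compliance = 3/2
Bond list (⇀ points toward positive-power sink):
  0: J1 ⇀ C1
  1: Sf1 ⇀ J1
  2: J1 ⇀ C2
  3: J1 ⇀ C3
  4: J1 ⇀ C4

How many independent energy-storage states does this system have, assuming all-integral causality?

b1 →Sf1  (Sf1 fixes flow; stroke at Sf1)
b0 →J1  (1-jn J1 has f-setter on 1)
b2 →J1  (common-f at J1 fixed by 1)
b3 →J1  (J1: bond 1 brought flow, rest push out)
b4 →J1  (common-f at J1 fixed by 1)

4  (C1, C2, C3, C4 all integral)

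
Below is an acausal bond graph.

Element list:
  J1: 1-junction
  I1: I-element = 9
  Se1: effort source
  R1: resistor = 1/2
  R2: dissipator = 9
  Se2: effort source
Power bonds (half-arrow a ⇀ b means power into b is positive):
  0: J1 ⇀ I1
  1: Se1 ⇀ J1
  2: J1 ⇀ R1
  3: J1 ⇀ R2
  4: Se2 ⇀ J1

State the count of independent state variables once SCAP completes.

1  (I1 all integral)

bond 1 stroke at J1  (Se1 (Se) sets effort on bond)
bond 4 stroke at J1  (source Se2 imposes e)
bond 0 stroke at I1  (prefer integral on I1)
bond 2 stroke at J1  (J1 flow already set via bond 0)
bond 3 stroke at J1  (1-jn J1 has f-setter on 0)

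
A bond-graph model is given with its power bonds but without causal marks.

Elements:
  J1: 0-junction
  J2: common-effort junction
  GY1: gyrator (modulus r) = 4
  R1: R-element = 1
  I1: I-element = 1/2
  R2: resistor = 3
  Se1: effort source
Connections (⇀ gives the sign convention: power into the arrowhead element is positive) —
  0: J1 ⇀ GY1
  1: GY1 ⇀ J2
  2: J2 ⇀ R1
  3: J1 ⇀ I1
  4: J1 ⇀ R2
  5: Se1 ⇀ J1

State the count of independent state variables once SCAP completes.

1  (I1 all integral)

#5 stroke→J1  (Se1: effort source, stroke at far end)
#0 stroke→GY1  (J1: bond 5 brought effort, rest push out)
#3 stroke→I1  (J1: bond 5 brought effort, rest push out)
#4 stroke→R2  (common-e at J1 fixed by 5)
#1 stroke→GY1  (GY1 both-in/both-out from 0)
#2 stroke→J2  (J2 needs exactly one e-in)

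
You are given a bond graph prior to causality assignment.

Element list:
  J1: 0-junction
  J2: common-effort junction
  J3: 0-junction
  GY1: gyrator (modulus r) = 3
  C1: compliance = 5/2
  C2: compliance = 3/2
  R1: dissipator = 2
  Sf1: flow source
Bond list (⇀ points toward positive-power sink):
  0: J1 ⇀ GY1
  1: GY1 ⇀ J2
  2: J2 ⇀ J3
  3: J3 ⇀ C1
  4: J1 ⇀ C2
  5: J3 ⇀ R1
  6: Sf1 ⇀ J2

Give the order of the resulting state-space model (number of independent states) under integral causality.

2  (C1, C2 all integral)

bond 6 stroke at Sf1  (Sf1: flow source, stroke at near end)
bond 3 stroke at J3  (prefer integral on C1)
bond 2 stroke at J2  (J3 effort already set via bond 3)
bond 5 stroke at R1  (0-jn J3 has e-setter on 3)
bond 1 stroke at GY1  (J2 effort already set via bond 2)
bond 0 stroke at GY1  (through GY1, causality inverts; strokes same side of GY1)
bond 4 stroke at J1  (J1: last free bond brings effort in)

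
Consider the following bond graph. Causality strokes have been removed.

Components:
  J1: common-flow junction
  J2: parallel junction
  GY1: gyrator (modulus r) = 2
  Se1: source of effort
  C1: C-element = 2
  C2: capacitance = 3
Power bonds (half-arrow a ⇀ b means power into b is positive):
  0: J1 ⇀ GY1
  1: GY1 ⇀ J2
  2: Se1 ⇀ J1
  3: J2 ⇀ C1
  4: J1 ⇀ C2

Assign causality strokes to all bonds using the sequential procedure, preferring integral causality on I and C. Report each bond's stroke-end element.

#0 |GY1
#1 |GY1
#2 |J1
#3 |J2
#4 |J1

#2 stroke→J1  (Se1 fixes effort; stroke away)
#3 stroke→J2  (C1: C, integral causality)
#1 stroke→GY1  (0-jn J2 has e-setter on 3)
#0 stroke→GY1  (through GY1, causality inverts; strokes same side of GY1)
#4 stroke→J1  (1-jn J1 has f-setter on 0)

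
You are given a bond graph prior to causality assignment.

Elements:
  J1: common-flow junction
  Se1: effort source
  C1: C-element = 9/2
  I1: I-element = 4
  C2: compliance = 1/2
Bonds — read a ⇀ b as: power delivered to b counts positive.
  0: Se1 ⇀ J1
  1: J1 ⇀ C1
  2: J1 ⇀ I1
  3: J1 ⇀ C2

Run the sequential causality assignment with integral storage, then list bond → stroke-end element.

β0 stroke at J1
β1 stroke at J1
β2 stroke at I1
β3 stroke at J1

β0 →J1  (source Se1 imposes e)
β1 →J1  (C1 outputs effort q/C1)
β2 →I1  (I1 outputs flow p/I1)
β3 →J1  (J1 flow already set via bond 2)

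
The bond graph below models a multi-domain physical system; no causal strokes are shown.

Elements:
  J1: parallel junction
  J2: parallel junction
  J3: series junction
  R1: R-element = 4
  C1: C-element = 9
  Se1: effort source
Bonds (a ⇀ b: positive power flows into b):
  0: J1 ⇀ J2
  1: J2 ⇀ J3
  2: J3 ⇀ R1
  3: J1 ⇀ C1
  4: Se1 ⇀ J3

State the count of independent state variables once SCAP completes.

1  (C1 all integral)

b4 →J3  (Se1: effort source, stroke at far end)
b3 →J1  (C1 outputs effort q/C1)
b0 →J2  (J1: bond 3 brought effort, rest push out)
b1 →J3  (J2: bond 0 brought effort, rest push out)
b2 →R1  (J3: last free bond brings flow in)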